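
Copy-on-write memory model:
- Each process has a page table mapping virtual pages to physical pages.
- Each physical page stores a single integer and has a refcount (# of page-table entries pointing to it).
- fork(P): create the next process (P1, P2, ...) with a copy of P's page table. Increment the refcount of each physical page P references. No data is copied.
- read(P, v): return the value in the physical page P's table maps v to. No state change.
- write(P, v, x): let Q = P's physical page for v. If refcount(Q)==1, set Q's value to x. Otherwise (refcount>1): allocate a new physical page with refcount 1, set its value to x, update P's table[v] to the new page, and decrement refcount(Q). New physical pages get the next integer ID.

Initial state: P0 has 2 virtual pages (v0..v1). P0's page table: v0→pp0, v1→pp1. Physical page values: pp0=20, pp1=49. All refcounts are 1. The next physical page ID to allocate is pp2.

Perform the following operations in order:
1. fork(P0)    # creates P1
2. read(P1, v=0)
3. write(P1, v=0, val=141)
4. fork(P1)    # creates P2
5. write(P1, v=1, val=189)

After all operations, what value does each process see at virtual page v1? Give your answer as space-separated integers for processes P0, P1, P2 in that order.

Op 1: fork(P0) -> P1. 2 ppages; refcounts: pp0:2 pp1:2
Op 2: read(P1, v0) -> 20. No state change.
Op 3: write(P1, v0, 141). refcount(pp0)=2>1 -> COPY to pp2. 3 ppages; refcounts: pp0:1 pp1:2 pp2:1
Op 4: fork(P1) -> P2. 3 ppages; refcounts: pp0:1 pp1:3 pp2:2
Op 5: write(P1, v1, 189). refcount(pp1)=3>1 -> COPY to pp3. 4 ppages; refcounts: pp0:1 pp1:2 pp2:2 pp3:1
P0: v1 -> pp1 = 49
P1: v1 -> pp3 = 189
P2: v1 -> pp1 = 49

Answer: 49 189 49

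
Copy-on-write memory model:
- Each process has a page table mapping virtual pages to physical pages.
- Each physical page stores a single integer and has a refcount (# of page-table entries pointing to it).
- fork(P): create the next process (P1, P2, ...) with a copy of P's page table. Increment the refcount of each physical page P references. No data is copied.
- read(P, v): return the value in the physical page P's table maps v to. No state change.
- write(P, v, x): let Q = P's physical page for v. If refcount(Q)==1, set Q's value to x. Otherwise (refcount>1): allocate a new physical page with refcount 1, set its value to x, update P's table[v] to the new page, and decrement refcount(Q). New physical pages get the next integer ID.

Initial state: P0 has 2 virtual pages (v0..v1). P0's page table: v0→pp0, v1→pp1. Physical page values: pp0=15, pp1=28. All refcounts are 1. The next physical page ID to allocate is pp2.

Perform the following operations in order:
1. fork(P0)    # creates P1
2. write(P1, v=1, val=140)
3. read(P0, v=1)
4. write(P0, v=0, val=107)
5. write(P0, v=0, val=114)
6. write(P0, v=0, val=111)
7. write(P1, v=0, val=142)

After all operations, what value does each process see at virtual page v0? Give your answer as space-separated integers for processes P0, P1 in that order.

Op 1: fork(P0) -> P1. 2 ppages; refcounts: pp0:2 pp1:2
Op 2: write(P1, v1, 140). refcount(pp1)=2>1 -> COPY to pp2. 3 ppages; refcounts: pp0:2 pp1:1 pp2:1
Op 3: read(P0, v1) -> 28. No state change.
Op 4: write(P0, v0, 107). refcount(pp0)=2>1 -> COPY to pp3. 4 ppages; refcounts: pp0:1 pp1:1 pp2:1 pp3:1
Op 5: write(P0, v0, 114). refcount(pp3)=1 -> write in place. 4 ppages; refcounts: pp0:1 pp1:1 pp2:1 pp3:1
Op 6: write(P0, v0, 111). refcount(pp3)=1 -> write in place. 4 ppages; refcounts: pp0:1 pp1:1 pp2:1 pp3:1
Op 7: write(P1, v0, 142). refcount(pp0)=1 -> write in place. 4 ppages; refcounts: pp0:1 pp1:1 pp2:1 pp3:1
P0: v0 -> pp3 = 111
P1: v0 -> pp0 = 142

Answer: 111 142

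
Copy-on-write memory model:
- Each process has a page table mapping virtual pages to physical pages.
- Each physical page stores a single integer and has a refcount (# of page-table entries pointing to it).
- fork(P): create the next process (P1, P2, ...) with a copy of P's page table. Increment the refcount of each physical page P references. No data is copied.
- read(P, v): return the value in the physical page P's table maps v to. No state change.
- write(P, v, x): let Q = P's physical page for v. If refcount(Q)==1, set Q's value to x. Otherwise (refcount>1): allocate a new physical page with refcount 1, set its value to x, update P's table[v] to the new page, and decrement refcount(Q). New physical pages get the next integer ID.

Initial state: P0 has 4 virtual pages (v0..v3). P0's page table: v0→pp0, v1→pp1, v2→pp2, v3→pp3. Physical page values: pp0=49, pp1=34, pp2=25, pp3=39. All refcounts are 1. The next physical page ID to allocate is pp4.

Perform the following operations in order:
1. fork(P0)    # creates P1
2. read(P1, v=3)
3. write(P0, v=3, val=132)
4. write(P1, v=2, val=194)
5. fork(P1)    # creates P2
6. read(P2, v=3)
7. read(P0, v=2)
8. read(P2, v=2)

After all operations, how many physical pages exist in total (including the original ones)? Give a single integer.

Op 1: fork(P0) -> P1. 4 ppages; refcounts: pp0:2 pp1:2 pp2:2 pp3:2
Op 2: read(P1, v3) -> 39. No state change.
Op 3: write(P0, v3, 132). refcount(pp3)=2>1 -> COPY to pp4. 5 ppages; refcounts: pp0:2 pp1:2 pp2:2 pp3:1 pp4:1
Op 4: write(P1, v2, 194). refcount(pp2)=2>1 -> COPY to pp5. 6 ppages; refcounts: pp0:2 pp1:2 pp2:1 pp3:1 pp4:1 pp5:1
Op 5: fork(P1) -> P2. 6 ppages; refcounts: pp0:3 pp1:3 pp2:1 pp3:2 pp4:1 pp5:2
Op 6: read(P2, v3) -> 39. No state change.
Op 7: read(P0, v2) -> 25. No state change.
Op 8: read(P2, v2) -> 194. No state change.

Answer: 6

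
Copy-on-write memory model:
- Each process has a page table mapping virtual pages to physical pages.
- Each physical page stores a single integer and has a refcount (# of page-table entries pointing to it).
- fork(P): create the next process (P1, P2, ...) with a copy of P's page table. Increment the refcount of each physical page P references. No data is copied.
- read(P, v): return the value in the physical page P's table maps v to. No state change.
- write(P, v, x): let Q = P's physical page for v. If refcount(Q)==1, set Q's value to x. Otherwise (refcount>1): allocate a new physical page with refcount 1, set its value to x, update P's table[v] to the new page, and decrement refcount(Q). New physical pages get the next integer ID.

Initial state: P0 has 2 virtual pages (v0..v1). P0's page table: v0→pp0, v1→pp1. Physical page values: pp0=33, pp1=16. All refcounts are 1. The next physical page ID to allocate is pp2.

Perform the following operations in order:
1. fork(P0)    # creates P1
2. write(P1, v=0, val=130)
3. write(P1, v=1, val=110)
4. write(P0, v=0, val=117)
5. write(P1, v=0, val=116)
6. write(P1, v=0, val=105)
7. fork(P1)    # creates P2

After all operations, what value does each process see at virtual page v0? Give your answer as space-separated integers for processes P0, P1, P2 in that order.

Op 1: fork(P0) -> P1. 2 ppages; refcounts: pp0:2 pp1:2
Op 2: write(P1, v0, 130). refcount(pp0)=2>1 -> COPY to pp2. 3 ppages; refcounts: pp0:1 pp1:2 pp2:1
Op 3: write(P1, v1, 110). refcount(pp1)=2>1 -> COPY to pp3. 4 ppages; refcounts: pp0:1 pp1:1 pp2:1 pp3:1
Op 4: write(P0, v0, 117). refcount(pp0)=1 -> write in place. 4 ppages; refcounts: pp0:1 pp1:1 pp2:1 pp3:1
Op 5: write(P1, v0, 116). refcount(pp2)=1 -> write in place. 4 ppages; refcounts: pp0:1 pp1:1 pp2:1 pp3:1
Op 6: write(P1, v0, 105). refcount(pp2)=1 -> write in place. 4 ppages; refcounts: pp0:1 pp1:1 pp2:1 pp3:1
Op 7: fork(P1) -> P2. 4 ppages; refcounts: pp0:1 pp1:1 pp2:2 pp3:2
P0: v0 -> pp0 = 117
P1: v0 -> pp2 = 105
P2: v0 -> pp2 = 105

Answer: 117 105 105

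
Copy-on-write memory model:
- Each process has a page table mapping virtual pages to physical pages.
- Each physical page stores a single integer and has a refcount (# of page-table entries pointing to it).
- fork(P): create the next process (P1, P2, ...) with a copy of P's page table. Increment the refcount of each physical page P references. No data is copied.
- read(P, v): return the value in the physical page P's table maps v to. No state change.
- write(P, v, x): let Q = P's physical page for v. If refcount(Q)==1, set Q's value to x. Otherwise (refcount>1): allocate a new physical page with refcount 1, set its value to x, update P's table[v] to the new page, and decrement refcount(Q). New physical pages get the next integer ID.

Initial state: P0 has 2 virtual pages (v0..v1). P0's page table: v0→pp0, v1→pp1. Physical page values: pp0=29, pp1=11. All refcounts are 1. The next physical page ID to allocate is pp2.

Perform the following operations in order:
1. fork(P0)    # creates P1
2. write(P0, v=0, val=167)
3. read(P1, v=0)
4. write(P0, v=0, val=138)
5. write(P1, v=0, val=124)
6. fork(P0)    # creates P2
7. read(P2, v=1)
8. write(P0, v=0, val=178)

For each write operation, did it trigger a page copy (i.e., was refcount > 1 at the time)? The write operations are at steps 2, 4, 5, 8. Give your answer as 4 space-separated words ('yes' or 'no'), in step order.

Op 1: fork(P0) -> P1. 2 ppages; refcounts: pp0:2 pp1:2
Op 2: write(P0, v0, 167). refcount(pp0)=2>1 -> COPY to pp2. 3 ppages; refcounts: pp0:1 pp1:2 pp2:1
Op 3: read(P1, v0) -> 29. No state change.
Op 4: write(P0, v0, 138). refcount(pp2)=1 -> write in place. 3 ppages; refcounts: pp0:1 pp1:2 pp2:1
Op 5: write(P1, v0, 124). refcount(pp0)=1 -> write in place. 3 ppages; refcounts: pp0:1 pp1:2 pp2:1
Op 6: fork(P0) -> P2. 3 ppages; refcounts: pp0:1 pp1:3 pp2:2
Op 7: read(P2, v1) -> 11. No state change.
Op 8: write(P0, v0, 178). refcount(pp2)=2>1 -> COPY to pp3. 4 ppages; refcounts: pp0:1 pp1:3 pp2:1 pp3:1

yes no no yes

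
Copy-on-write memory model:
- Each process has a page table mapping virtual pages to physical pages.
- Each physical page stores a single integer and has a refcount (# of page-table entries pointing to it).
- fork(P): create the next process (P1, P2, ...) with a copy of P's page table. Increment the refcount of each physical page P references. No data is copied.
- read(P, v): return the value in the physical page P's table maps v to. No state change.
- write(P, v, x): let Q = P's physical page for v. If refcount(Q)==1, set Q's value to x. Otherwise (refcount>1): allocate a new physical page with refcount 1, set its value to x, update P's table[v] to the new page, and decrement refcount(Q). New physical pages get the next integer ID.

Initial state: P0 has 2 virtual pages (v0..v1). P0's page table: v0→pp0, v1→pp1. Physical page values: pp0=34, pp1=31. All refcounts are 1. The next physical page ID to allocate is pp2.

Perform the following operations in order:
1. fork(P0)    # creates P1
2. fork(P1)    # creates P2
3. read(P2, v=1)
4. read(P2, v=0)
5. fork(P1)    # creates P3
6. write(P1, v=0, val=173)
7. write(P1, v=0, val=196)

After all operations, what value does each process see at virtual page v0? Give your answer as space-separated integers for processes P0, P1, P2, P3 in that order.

Answer: 34 196 34 34

Derivation:
Op 1: fork(P0) -> P1. 2 ppages; refcounts: pp0:2 pp1:2
Op 2: fork(P1) -> P2. 2 ppages; refcounts: pp0:3 pp1:3
Op 3: read(P2, v1) -> 31. No state change.
Op 4: read(P2, v0) -> 34. No state change.
Op 5: fork(P1) -> P3. 2 ppages; refcounts: pp0:4 pp1:4
Op 6: write(P1, v0, 173). refcount(pp0)=4>1 -> COPY to pp2. 3 ppages; refcounts: pp0:3 pp1:4 pp2:1
Op 7: write(P1, v0, 196). refcount(pp2)=1 -> write in place. 3 ppages; refcounts: pp0:3 pp1:4 pp2:1
P0: v0 -> pp0 = 34
P1: v0 -> pp2 = 196
P2: v0 -> pp0 = 34
P3: v0 -> pp0 = 34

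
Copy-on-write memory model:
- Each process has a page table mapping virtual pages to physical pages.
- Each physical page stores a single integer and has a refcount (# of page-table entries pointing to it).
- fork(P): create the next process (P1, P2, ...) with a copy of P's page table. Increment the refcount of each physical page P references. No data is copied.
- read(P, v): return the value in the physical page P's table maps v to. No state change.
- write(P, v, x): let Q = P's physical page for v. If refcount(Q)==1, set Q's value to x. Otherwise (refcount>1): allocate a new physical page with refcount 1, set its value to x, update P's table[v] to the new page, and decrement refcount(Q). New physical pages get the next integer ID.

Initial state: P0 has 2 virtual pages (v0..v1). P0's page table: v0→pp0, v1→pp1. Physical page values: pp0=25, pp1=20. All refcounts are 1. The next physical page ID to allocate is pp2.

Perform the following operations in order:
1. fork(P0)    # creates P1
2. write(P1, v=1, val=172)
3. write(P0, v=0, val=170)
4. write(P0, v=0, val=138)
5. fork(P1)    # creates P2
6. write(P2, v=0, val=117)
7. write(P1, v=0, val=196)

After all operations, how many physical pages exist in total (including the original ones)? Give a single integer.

Op 1: fork(P0) -> P1. 2 ppages; refcounts: pp0:2 pp1:2
Op 2: write(P1, v1, 172). refcount(pp1)=2>1 -> COPY to pp2. 3 ppages; refcounts: pp0:2 pp1:1 pp2:1
Op 3: write(P0, v0, 170). refcount(pp0)=2>1 -> COPY to pp3. 4 ppages; refcounts: pp0:1 pp1:1 pp2:1 pp3:1
Op 4: write(P0, v0, 138). refcount(pp3)=1 -> write in place. 4 ppages; refcounts: pp0:1 pp1:1 pp2:1 pp3:1
Op 5: fork(P1) -> P2. 4 ppages; refcounts: pp0:2 pp1:1 pp2:2 pp3:1
Op 6: write(P2, v0, 117). refcount(pp0)=2>1 -> COPY to pp4. 5 ppages; refcounts: pp0:1 pp1:1 pp2:2 pp3:1 pp4:1
Op 7: write(P1, v0, 196). refcount(pp0)=1 -> write in place. 5 ppages; refcounts: pp0:1 pp1:1 pp2:2 pp3:1 pp4:1

Answer: 5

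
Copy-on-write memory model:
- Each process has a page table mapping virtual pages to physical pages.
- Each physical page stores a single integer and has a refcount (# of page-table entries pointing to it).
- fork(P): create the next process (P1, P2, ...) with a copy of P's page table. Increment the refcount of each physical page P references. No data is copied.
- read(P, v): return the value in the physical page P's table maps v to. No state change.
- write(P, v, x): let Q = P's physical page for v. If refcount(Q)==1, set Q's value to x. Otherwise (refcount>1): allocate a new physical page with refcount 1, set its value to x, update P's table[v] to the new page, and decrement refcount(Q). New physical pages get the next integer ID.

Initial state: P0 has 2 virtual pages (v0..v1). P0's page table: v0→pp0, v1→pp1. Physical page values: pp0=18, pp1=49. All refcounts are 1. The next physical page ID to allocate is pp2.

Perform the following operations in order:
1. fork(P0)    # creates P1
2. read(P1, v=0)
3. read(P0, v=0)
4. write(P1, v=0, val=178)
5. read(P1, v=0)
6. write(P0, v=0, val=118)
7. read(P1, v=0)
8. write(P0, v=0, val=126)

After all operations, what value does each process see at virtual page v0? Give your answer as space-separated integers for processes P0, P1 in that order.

Answer: 126 178

Derivation:
Op 1: fork(P0) -> P1. 2 ppages; refcounts: pp0:2 pp1:2
Op 2: read(P1, v0) -> 18. No state change.
Op 3: read(P0, v0) -> 18. No state change.
Op 4: write(P1, v0, 178). refcount(pp0)=2>1 -> COPY to pp2. 3 ppages; refcounts: pp0:1 pp1:2 pp2:1
Op 5: read(P1, v0) -> 178. No state change.
Op 6: write(P0, v0, 118). refcount(pp0)=1 -> write in place. 3 ppages; refcounts: pp0:1 pp1:2 pp2:1
Op 7: read(P1, v0) -> 178. No state change.
Op 8: write(P0, v0, 126). refcount(pp0)=1 -> write in place. 3 ppages; refcounts: pp0:1 pp1:2 pp2:1
P0: v0 -> pp0 = 126
P1: v0 -> pp2 = 178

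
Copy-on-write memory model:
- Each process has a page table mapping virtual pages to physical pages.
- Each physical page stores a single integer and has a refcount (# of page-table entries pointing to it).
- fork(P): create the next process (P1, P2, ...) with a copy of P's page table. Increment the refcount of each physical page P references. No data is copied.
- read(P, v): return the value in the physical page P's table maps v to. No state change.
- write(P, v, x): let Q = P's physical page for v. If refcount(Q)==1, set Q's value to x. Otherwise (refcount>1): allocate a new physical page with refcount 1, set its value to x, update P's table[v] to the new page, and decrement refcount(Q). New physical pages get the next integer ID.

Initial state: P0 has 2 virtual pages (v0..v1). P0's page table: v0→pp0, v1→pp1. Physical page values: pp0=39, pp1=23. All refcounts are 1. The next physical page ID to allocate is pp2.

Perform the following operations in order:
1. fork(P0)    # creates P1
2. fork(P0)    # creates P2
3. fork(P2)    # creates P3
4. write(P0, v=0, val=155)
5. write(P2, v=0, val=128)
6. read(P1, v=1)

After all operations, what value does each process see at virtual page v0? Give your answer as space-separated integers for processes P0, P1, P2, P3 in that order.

Answer: 155 39 128 39

Derivation:
Op 1: fork(P0) -> P1. 2 ppages; refcounts: pp0:2 pp1:2
Op 2: fork(P0) -> P2. 2 ppages; refcounts: pp0:3 pp1:3
Op 3: fork(P2) -> P3. 2 ppages; refcounts: pp0:4 pp1:4
Op 4: write(P0, v0, 155). refcount(pp0)=4>1 -> COPY to pp2. 3 ppages; refcounts: pp0:3 pp1:4 pp2:1
Op 5: write(P2, v0, 128). refcount(pp0)=3>1 -> COPY to pp3. 4 ppages; refcounts: pp0:2 pp1:4 pp2:1 pp3:1
Op 6: read(P1, v1) -> 23. No state change.
P0: v0 -> pp2 = 155
P1: v0 -> pp0 = 39
P2: v0 -> pp3 = 128
P3: v0 -> pp0 = 39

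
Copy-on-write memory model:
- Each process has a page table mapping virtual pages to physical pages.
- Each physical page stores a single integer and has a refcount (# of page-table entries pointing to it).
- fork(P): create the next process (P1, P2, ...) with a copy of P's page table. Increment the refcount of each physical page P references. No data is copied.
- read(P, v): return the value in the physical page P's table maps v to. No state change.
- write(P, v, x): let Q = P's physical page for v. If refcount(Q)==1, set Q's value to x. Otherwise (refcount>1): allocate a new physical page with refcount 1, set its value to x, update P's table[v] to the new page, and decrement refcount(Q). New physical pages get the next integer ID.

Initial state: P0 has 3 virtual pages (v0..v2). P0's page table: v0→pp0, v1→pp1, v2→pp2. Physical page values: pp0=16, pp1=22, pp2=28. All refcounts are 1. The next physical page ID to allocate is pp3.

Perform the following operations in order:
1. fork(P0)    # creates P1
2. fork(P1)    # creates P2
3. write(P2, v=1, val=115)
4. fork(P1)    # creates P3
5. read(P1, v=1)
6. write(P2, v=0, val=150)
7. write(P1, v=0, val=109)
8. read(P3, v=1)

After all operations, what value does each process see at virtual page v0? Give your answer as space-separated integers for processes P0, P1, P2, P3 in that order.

Answer: 16 109 150 16

Derivation:
Op 1: fork(P0) -> P1. 3 ppages; refcounts: pp0:2 pp1:2 pp2:2
Op 2: fork(P1) -> P2. 3 ppages; refcounts: pp0:3 pp1:3 pp2:3
Op 3: write(P2, v1, 115). refcount(pp1)=3>1 -> COPY to pp3. 4 ppages; refcounts: pp0:3 pp1:2 pp2:3 pp3:1
Op 4: fork(P1) -> P3. 4 ppages; refcounts: pp0:4 pp1:3 pp2:4 pp3:1
Op 5: read(P1, v1) -> 22. No state change.
Op 6: write(P2, v0, 150). refcount(pp0)=4>1 -> COPY to pp4. 5 ppages; refcounts: pp0:3 pp1:3 pp2:4 pp3:1 pp4:1
Op 7: write(P1, v0, 109). refcount(pp0)=3>1 -> COPY to pp5. 6 ppages; refcounts: pp0:2 pp1:3 pp2:4 pp3:1 pp4:1 pp5:1
Op 8: read(P3, v1) -> 22. No state change.
P0: v0 -> pp0 = 16
P1: v0 -> pp5 = 109
P2: v0 -> pp4 = 150
P3: v0 -> pp0 = 16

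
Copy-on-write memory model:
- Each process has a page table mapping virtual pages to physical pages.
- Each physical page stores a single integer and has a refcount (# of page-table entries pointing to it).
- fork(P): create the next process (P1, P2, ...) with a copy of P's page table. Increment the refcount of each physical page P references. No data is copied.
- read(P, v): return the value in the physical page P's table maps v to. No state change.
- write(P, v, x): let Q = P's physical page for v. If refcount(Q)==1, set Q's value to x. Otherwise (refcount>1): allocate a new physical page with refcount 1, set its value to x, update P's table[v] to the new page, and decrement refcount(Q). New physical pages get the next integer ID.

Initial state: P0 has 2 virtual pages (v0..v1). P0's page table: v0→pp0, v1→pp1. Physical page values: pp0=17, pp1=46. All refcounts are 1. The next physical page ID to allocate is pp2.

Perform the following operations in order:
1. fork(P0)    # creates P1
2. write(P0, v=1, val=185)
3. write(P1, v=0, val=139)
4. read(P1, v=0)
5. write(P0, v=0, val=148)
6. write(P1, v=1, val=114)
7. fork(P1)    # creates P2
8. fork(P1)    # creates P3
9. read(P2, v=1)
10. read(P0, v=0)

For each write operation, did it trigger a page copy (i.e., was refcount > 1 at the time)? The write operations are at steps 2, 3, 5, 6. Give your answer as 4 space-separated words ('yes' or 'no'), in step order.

Op 1: fork(P0) -> P1. 2 ppages; refcounts: pp0:2 pp1:2
Op 2: write(P0, v1, 185). refcount(pp1)=2>1 -> COPY to pp2. 3 ppages; refcounts: pp0:2 pp1:1 pp2:1
Op 3: write(P1, v0, 139). refcount(pp0)=2>1 -> COPY to pp3. 4 ppages; refcounts: pp0:1 pp1:1 pp2:1 pp3:1
Op 4: read(P1, v0) -> 139. No state change.
Op 5: write(P0, v0, 148). refcount(pp0)=1 -> write in place. 4 ppages; refcounts: pp0:1 pp1:1 pp2:1 pp3:1
Op 6: write(P1, v1, 114). refcount(pp1)=1 -> write in place. 4 ppages; refcounts: pp0:1 pp1:1 pp2:1 pp3:1
Op 7: fork(P1) -> P2. 4 ppages; refcounts: pp0:1 pp1:2 pp2:1 pp3:2
Op 8: fork(P1) -> P3. 4 ppages; refcounts: pp0:1 pp1:3 pp2:1 pp3:3
Op 9: read(P2, v1) -> 114. No state change.
Op 10: read(P0, v0) -> 148. No state change.

yes yes no no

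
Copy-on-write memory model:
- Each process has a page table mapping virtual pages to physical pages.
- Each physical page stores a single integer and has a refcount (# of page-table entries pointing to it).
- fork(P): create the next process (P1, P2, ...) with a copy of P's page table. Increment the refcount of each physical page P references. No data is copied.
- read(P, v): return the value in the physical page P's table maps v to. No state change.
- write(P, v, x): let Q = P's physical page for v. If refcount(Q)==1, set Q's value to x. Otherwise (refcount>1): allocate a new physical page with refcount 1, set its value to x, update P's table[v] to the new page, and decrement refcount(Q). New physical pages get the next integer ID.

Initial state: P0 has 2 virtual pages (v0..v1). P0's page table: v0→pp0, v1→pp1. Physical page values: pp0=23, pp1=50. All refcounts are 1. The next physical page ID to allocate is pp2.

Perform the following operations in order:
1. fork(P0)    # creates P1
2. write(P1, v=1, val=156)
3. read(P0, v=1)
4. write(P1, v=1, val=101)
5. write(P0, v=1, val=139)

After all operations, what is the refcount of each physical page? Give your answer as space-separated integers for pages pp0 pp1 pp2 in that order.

Answer: 2 1 1

Derivation:
Op 1: fork(P0) -> P1. 2 ppages; refcounts: pp0:2 pp1:2
Op 2: write(P1, v1, 156). refcount(pp1)=2>1 -> COPY to pp2. 3 ppages; refcounts: pp0:2 pp1:1 pp2:1
Op 3: read(P0, v1) -> 50. No state change.
Op 4: write(P1, v1, 101). refcount(pp2)=1 -> write in place. 3 ppages; refcounts: pp0:2 pp1:1 pp2:1
Op 5: write(P0, v1, 139). refcount(pp1)=1 -> write in place. 3 ppages; refcounts: pp0:2 pp1:1 pp2:1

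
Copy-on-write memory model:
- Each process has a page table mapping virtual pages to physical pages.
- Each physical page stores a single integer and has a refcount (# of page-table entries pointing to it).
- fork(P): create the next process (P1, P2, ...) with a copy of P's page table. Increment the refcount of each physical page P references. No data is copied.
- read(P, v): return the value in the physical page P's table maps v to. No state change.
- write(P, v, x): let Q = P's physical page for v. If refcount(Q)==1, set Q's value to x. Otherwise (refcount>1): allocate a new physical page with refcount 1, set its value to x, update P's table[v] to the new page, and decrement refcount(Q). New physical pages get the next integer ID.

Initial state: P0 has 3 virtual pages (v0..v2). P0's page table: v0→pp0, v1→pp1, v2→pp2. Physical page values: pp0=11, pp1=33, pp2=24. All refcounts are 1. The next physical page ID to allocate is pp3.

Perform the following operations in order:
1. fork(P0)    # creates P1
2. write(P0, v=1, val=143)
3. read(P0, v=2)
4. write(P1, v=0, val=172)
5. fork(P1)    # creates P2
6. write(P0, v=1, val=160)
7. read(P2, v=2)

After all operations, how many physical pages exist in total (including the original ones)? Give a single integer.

Op 1: fork(P0) -> P1. 3 ppages; refcounts: pp0:2 pp1:2 pp2:2
Op 2: write(P0, v1, 143). refcount(pp1)=2>1 -> COPY to pp3. 4 ppages; refcounts: pp0:2 pp1:1 pp2:2 pp3:1
Op 3: read(P0, v2) -> 24. No state change.
Op 4: write(P1, v0, 172). refcount(pp0)=2>1 -> COPY to pp4. 5 ppages; refcounts: pp0:1 pp1:1 pp2:2 pp3:1 pp4:1
Op 5: fork(P1) -> P2. 5 ppages; refcounts: pp0:1 pp1:2 pp2:3 pp3:1 pp4:2
Op 6: write(P0, v1, 160). refcount(pp3)=1 -> write in place. 5 ppages; refcounts: pp0:1 pp1:2 pp2:3 pp3:1 pp4:2
Op 7: read(P2, v2) -> 24. No state change.

Answer: 5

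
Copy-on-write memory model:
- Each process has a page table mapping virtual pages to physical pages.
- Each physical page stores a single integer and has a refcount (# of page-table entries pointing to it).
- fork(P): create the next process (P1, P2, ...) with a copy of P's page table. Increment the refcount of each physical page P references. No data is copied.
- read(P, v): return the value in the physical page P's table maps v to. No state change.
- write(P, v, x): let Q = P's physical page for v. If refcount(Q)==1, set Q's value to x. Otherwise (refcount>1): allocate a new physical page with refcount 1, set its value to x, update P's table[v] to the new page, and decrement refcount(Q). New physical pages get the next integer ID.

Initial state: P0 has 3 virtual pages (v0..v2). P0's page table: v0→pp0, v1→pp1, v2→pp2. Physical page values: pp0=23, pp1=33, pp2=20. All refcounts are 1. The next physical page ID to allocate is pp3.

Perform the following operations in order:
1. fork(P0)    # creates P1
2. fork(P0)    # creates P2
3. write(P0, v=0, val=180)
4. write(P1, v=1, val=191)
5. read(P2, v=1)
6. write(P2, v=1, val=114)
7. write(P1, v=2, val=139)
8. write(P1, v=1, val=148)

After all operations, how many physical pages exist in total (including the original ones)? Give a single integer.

Answer: 7

Derivation:
Op 1: fork(P0) -> P1. 3 ppages; refcounts: pp0:2 pp1:2 pp2:2
Op 2: fork(P0) -> P2. 3 ppages; refcounts: pp0:3 pp1:3 pp2:3
Op 3: write(P0, v0, 180). refcount(pp0)=3>1 -> COPY to pp3. 4 ppages; refcounts: pp0:2 pp1:3 pp2:3 pp3:1
Op 4: write(P1, v1, 191). refcount(pp1)=3>1 -> COPY to pp4. 5 ppages; refcounts: pp0:2 pp1:2 pp2:3 pp3:1 pp4:1
Op 5: read(P2, v1) -> 33. No state change.
Op 6: write(P2, v1, 114). refcount(pp1)=2>1 -> COPY to pp5. 6 ppages; refcounts: pp0:2 pp1:1 pp2:3 pp3:1 pp4:1 pp5:1
Op 7: write(P1, v2, 139). refcount(pp2)=3>1 -> COPY to pp6. 7 ppages; refcounts: pp0:2 pp1:1 pp2:2 pp3:1 pp4:1 pp5:1 pp6:1
Op 8: write(P1, v1, 148). refcount(pp4)=1 -> write in place. 7 ppages; refcounts: pp0:2 pp1:1 pp2:2 pp3:1 pp4:1 pp5:1 pp6:1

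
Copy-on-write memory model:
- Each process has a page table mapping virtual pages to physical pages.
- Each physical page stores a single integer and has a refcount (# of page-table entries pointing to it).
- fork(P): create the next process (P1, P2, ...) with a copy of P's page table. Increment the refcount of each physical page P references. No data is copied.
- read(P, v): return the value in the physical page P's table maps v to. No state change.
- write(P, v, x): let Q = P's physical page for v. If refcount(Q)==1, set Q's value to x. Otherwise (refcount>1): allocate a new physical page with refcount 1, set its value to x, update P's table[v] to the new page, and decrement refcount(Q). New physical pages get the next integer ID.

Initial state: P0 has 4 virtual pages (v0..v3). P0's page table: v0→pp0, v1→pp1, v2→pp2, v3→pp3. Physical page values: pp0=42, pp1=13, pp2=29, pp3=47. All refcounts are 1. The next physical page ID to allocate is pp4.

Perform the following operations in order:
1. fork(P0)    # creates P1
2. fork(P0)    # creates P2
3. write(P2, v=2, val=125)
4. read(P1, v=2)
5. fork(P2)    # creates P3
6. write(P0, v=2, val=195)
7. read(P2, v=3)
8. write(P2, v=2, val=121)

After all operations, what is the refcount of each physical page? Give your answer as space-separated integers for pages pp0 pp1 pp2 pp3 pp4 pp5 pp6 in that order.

Answer: 4 4 1 4 1 1 1

Derivation:
Op 1: fork(P0) -> P1. 4 ppages; refcounts: pp0:2 pp1:2 pp2:2 pp3:2
Op 2: fork(P0) -> P2. 4 ppages; refcounts: pp0:3 pp1:3 pp2:3 pp3:3
Op 3: write(P2, v2, 125). refcount(pp2)=3>1 -> COPY to pp4. 5 ppages; refcounts: pp0:3 pp1:3 pp2:2 pp3:3 pp4:1
Op 4: read(P1, v2) -> 29. No state change.
Op 5: fork(P2) -> P3. 5 ppages; refcounts: pp0:4 pp1:4 pp2:2 pp3:4 pp4:2
Op 6: write(P0, v2, 195). refcount(pp2)=2>1 -> COPY to pp5. 6 ppages; refcounts: pp0:4 pp1:4 pp2:1 pp3:4 pp4:2 pp5:1
Op 7: read(P2, v3) -> 47. No state change.
Op 8: write(P2, v2, 121). refcount(pp4)=2>1 -> COPY to pp6. 7 ppages; refcounts: pp0:4 pp1:4 pp2:1 pp3:4 pp4:1 pp5:1 pp6:1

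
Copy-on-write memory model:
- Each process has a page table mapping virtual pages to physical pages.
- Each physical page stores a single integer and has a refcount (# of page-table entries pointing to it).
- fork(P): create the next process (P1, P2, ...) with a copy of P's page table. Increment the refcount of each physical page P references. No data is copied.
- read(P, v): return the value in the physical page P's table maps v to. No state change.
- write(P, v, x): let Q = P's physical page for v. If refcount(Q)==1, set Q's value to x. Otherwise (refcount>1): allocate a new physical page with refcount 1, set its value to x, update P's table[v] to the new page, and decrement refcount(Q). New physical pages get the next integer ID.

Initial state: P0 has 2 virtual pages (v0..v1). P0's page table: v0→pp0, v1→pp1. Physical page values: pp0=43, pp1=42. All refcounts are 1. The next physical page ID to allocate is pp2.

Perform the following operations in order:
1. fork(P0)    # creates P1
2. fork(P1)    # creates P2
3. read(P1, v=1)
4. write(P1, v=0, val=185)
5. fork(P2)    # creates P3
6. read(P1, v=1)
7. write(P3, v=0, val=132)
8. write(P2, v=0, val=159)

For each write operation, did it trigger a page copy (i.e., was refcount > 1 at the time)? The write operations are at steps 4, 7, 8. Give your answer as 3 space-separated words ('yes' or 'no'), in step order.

Op 1: fork(P0) -> P1. 2 ppages; refcounts: pp0:2 pp1:2
Op 2: fork(P1) -> P2. 2 ppages; refcounts: pp0:3 pp1:3
Op 3: read(P1, v1) -> 42. No state change.
Op 4: write(P1, v0, 185). refcount(pp0)=3>1 -> COPY to pp2. 3 ppages; refcounts: pp0:2 pp1:3 pp2:1
Op 5: fork(P2) -> P3. 3 ppages; refcounts: pp0:3 pp1:4 pp2:1
Op 6: read(P1, v1) -> 42. No state change.
Op 7: write(P3, v0, 132). refcount(pp0)=3>1 -> COPY to pp3. 4 ppages; refcounts: pp0:2 pp1:4 pp2:1 pp3:1
Op 8: write(P2, v0, 159). refcount(pp0)=2>1 -> COPY to pp4. 5 ppages; refcounts: pp0:1 pp1:4 pp2:1 pp3:1 pp4:1

yes yes yes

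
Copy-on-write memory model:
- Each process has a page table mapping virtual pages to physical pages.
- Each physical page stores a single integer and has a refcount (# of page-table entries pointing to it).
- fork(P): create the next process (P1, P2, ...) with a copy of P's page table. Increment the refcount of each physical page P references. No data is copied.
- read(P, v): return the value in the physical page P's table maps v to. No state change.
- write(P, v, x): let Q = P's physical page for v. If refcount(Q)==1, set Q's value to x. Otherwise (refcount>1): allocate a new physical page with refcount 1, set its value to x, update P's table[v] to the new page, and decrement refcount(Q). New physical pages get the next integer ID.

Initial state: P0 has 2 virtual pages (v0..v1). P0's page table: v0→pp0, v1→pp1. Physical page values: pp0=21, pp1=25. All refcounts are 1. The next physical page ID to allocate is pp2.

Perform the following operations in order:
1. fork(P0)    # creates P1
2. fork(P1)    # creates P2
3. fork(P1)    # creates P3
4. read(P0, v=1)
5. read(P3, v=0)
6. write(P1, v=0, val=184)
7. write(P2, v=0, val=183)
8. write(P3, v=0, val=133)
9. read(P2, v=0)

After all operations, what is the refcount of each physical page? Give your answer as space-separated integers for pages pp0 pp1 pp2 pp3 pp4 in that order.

Op 1: fork(P0) -> P1. 2 ppages; refcounts: pp0:2 pp1:2
Op 2: fork(P1) -> P2. 2 ppages; refcounts: pp0:3 pp1:3
Op 3: fork(P1) -> P3. 2 ppages; refcounts: pp0:4 pp1:4
Op 4: read(P0, v1) -> 25. No state change.
Op 5: read(P3, v0) -> 21. No state change.
Op 6: write(P1, v0, 184). refcount(pp0)=4>1 -> COPY to pp2. 3 ppages; refcounts: pp0:3 pp1:4 pp2:1
Op 7: write(P2, v0, 183). refcount(pp0)=3>1 -> COPY to pp3. 4 ppages; refcounts: pp0:2 pp1:4 pp2:1 pp3:1
Op 8: write(P3, v0, 133). refcount(pp0)=2>1 -> COPY to pp4. 5 ppages; refcounts: pp0:1 pp1:4 pp2:1 pp3:1 pp4:1
Op 9: read(P2, v0) -> 183. No state change.

Answer: 1 4 1 1 1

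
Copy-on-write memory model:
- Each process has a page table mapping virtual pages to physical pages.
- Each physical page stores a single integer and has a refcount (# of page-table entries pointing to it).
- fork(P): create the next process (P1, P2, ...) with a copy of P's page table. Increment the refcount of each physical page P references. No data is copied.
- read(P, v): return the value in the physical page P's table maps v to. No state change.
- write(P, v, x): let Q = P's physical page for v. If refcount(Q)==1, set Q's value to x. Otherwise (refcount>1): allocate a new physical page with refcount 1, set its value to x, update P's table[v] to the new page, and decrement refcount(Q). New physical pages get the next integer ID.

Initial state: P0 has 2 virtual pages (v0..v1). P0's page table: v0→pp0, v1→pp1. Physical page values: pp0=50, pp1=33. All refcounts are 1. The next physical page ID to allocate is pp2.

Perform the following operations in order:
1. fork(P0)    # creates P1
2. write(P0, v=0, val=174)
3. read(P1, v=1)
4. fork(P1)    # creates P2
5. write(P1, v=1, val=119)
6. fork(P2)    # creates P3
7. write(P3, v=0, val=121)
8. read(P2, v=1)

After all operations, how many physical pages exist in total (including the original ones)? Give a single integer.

Op 1: fork(P0) -> P1. 2 ppages; refcounts: pp0:2 pp1:2
Op 2: write(P0, v0, 174). refcount(pp0)=2>1 -> COPY to pp2. 3 ppages; refcounts: pp0:1 pp1:2 pp2:1
Op 3: read(P1, v1) -> 33. No state change.
Op 4: fork(P1) -> P2. 3 ppages; refcounts: pp0:2 pp1:3 pp2:1
Op 5: write(P1, v1, 119). refcount(pp1)=3>1 -> COPY to pp3. 4 ppages; refcounts: pp0:2 pp1:2 pp2:1 pp3:1
Op 6: fork(P2) -> P3. 4 ppages; refcounts: pp0:3 pp1:3 pp2:1 pp3:1
Op 7: write(P3, v0, 121). refcount(pp0)=3>1 -> COPY to pp4. 5 ppages; refcounts: pp0:2 pp1:3 pp2:1 pp3:1 pp4:1
Op 8: read(P2, v1) -> 33. No state change.

Answer: 5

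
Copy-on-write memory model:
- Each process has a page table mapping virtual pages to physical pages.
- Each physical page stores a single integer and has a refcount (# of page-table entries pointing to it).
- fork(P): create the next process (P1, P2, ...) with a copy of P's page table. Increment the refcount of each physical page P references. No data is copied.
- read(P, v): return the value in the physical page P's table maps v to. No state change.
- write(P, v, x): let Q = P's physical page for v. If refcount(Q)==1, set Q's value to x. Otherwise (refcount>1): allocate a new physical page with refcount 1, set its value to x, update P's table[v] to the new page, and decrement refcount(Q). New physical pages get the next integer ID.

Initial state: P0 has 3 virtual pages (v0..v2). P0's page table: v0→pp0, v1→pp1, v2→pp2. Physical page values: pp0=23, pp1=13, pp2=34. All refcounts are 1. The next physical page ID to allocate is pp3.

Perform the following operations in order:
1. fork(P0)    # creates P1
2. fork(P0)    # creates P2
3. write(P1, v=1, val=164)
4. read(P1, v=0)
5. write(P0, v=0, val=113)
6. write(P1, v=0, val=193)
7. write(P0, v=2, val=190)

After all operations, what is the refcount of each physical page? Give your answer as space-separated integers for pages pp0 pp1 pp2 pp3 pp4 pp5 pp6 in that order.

Op 1: fork(P0) -> P1. 3 ppages; refcounts: pp0:2 pp1:2 pp2:2
Op 2: fork(P0) -> P2. 3 ppages; refcounts: pp0:3 pp1:3 pp2:3
Op 3: write(P1, v1, 164). refcount(pp1)=3>1 -> COPY to pp3. 4 ppages; refcounts: pp0:3 pp1:2 pp2:3 pp3:1
Op 4: read(P1, v0) -> 23. No state change.
Op 5: write(P0, v0, 113). refcount(pp0)=3>1 -> COPY to pp4. 5 ppages; refcounts: pp0:2 pp1:2 pp2:3 pp3:1 pp4:1
Op 6: write(P1, v0, 193). refcount(pp0)=2>1 -> COPY to pp5. 6 ppages; refcounts: pp0:1 pp1:2 pp2:3 pp3:1 pp4:1 pp5:1
Op 7: write(P0, v2, 190). refcount(pp2)=3>1 -> COPY to pp6. 7 ppages; refcounts: pp0:1 pp1:2 pp2:2 pp3:1 pp4:1 pp5:1 pp6:1

Answer: 1 2 2 1 1 1 1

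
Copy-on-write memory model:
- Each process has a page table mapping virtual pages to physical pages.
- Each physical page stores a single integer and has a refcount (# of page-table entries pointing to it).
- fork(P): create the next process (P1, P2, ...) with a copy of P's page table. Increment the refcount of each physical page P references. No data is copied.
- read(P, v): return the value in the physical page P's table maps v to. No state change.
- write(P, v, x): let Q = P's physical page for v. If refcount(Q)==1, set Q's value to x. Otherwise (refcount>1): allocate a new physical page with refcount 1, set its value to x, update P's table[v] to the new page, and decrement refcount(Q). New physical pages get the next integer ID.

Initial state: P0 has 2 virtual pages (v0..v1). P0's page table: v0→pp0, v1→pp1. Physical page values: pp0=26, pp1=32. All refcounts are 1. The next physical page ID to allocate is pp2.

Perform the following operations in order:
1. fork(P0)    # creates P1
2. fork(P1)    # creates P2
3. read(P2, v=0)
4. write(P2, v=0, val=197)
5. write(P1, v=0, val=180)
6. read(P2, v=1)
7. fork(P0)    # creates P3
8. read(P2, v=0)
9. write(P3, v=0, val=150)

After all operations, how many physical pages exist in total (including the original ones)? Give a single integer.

Answer: 5

Derivation:
Op 1: fork(P0) -> P1. 2 ppages; refcounts: pp0:2 pp1:2
Op 2: fork(P1) -> P2. 2 ppages; refcounts: pp0:3 pp1:3
Op 3: read(P2, v0) -> 26. No state change.
Op 4: write(P2, v0, 197). refcount(pp0)=3>1 -> COPY to pp2. 3 ppages; refcounts: pp0:2 pp1:3 pp2:1
Op 5: write(P1, v0, 180). refcount(pp0)=2>1 -> COPY to pp3. 4 ppages; refcounts: pp0:1 pp1:3 pp2:1 pp3:1
Op 6: read(P2, v1) -> 32. No state change.
Op 7: fork(P0) -> P3. 4 ppages; refcounts: pp0:2 pp1:4 pp2:1 pp3:1
Op 8: read(P2, v0) -> 197. No state change.
Op 9: write(P3, v0, 150). refcount(pp0)=2>1 -> COPY to pp4. 5 ppages; refcounts: pp0:1 pp1:4 pp2:1 pp3:1 pp4:1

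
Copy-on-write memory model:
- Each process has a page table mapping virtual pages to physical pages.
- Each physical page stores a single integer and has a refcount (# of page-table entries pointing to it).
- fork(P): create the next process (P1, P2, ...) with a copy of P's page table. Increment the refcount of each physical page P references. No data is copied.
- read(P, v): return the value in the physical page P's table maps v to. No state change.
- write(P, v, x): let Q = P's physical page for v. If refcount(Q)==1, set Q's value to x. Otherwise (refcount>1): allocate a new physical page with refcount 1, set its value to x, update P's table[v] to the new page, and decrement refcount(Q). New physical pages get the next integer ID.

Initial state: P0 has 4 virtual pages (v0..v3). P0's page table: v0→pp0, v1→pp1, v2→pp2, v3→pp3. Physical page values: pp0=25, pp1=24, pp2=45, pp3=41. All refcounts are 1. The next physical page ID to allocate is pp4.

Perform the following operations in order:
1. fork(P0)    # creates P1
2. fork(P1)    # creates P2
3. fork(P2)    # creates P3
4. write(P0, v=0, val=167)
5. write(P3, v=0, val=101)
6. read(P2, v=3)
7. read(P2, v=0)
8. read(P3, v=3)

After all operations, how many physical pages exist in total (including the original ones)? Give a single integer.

Op 1: fork(P0) -> P1. 4 ppages; refcounts: pp0:2 pp1:2 pp2:2 pp3:2
Op 2: fork(P1) -> P2. 4 ppages; refcounts: pp0:3 pp1:3 pp2:3 pp3:3
Op 3: fork(P2) -> P3. 4 ppages; refcounts: pp0:4 pp1:4 pp2:4 pp3:4
Op 4: write(P0, v0, 167). refcount(pp0)=4>1 -> COPY to pp4. 5 ppages; refcounts: pp0:3 pp1:4 pp2:4 pp3:4 pp4:1
Op 5: write(P3, v0, 101). refcount(pp0)=3>1 -> COPY to pp5. 6 ppages; refcounts: pp0:2 pp1:4 pp2:4 pp3:4 pp4:1 pp5:1
Op 6: read(P2, v3) -> 41. No state change.
Op 7: read(P2, v0) -> 25. No state change.
Op 8: read(P3, v3) -> 41. No state change.

Answer: 6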